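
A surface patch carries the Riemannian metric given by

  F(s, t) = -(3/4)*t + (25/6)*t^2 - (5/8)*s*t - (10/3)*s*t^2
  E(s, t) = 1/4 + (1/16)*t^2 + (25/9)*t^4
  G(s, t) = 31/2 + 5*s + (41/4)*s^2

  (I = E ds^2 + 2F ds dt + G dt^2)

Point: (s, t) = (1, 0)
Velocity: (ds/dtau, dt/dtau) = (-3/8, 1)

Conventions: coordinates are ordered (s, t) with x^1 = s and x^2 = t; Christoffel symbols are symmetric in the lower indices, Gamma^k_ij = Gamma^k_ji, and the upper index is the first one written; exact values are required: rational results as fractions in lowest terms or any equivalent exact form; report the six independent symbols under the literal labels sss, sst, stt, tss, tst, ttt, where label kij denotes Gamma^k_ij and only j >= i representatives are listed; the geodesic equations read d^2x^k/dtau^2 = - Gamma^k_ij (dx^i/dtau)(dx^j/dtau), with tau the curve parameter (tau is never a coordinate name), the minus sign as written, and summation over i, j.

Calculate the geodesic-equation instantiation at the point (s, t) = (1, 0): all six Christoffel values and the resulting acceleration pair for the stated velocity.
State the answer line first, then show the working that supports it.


Answer: Gamma_sss = 0, Gamma_sst = 0, Gamma_stt = -113/2, Gamma_tss = 0, Gamma_tst = 17/41, Gamma_ttt = 0; accelerations (d^2s/dtau^2, d^2t/dtau^2) = (113/2, 51/164)

E = 1/4, F = 0, G = 123/4 at the point
E_s = 0, E_t = 0, F_s = 0, F_t = -11/8, G_s = 51/2, G_t = 0
EG - F^2 = 123/16;  g^inv = (16/123) * [[123/4, 0], [0, 1/4]]
first-kind symbols [ij,l] = (1/2)(d_i g_jl + d_j g_il - d_l g_ij): [ss,s] = E_s/2 = 0, [ss,t] = F_s - E_t/2 = 0, [st,s] = E_t/2 = 0, [st,t] = G_s/2 = 51/4, [tt,s] = F_t - G_s/2 = -113/8, [tt,t] = G_t/2 = 0
Gamma^s_ij = (G*[ij,s] - F*[ij,t])/(EG - F^2), Gamma^t_ij = (E*[ij,t] - F*[ij,s])/(EG - F^2)
Gamma_sss = 0, Gamma_sst = 0, Gamma_stt = -113/2, Gamma_tss = 0, Gamma_tst = 17/41, Gamma_ttt = 0
d^2s/dtau^2 = -(Gamma_sss*(-3/8)^2 + 2*Gamma_sst*(-3/8)*(1) + Gamma_stt*(1)^2) = 113/2
d^2t/dtau^2 = -(Gamma_tss*(-3/8)^2 + 2*Gamma_tst*(-3/8)*(1) + Gamma_ttt*(1)^2) = 51/164


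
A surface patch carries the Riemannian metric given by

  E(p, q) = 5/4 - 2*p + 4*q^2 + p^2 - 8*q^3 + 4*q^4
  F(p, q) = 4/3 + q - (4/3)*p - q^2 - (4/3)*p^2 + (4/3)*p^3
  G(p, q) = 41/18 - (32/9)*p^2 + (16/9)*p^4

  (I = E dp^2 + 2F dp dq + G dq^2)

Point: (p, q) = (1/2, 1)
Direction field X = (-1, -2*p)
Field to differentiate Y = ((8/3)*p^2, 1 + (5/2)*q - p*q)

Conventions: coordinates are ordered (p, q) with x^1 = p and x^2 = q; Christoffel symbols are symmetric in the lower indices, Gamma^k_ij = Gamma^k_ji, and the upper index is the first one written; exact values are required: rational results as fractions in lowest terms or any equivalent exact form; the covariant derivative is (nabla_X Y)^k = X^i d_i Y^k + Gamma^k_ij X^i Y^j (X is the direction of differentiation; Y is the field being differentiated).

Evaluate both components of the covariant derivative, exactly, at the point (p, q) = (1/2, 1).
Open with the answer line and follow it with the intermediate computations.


Answer: (nabla_X Y)^p = -32/3, (nabla_X Y)^q = 17/3

E = 1/2, F = 1/2, G = 3/2 at the point
E_p = -1, E_q = 0, F_p = -5/3, F_q = -1, G_p = -8/3, G_q = 0
EG - F^2 = 1/2;  g^inv = (2) * [[3/2, -1/2], [-1/2, 1/2]]
first-kind symbols [ij,l] = (1/2)(d_i g_jl + d_j g_il - d_l g_ij): [pp,p] = E_p/2 = -1/2, [pp,q] = F_p - E_q/2 = -5/3, [pq,p] = E_q/2 = 0, [pq,q] = G_p/2 = -4/3, [qq,p] = F_q - G_p/2 = 1/3, [qq,q] = G_q/2 = 0
Gamma^p_ij = (G*[ij,p] - F*[ij,q])/(EG - F^2), Gamma^q_ij = (E*[ij,q] - F*[ij,p])/(EG - F^2)
Gamma_ppp = 1/6, Gamma_ppq = 4/3, Gamma_pqq = 1, Gamma_qpp = -7/6, Gamma_qpq = -4/3, Gamma_qqq = -1/3
X = (-1, -1), Y = (2/3, 3) at the point


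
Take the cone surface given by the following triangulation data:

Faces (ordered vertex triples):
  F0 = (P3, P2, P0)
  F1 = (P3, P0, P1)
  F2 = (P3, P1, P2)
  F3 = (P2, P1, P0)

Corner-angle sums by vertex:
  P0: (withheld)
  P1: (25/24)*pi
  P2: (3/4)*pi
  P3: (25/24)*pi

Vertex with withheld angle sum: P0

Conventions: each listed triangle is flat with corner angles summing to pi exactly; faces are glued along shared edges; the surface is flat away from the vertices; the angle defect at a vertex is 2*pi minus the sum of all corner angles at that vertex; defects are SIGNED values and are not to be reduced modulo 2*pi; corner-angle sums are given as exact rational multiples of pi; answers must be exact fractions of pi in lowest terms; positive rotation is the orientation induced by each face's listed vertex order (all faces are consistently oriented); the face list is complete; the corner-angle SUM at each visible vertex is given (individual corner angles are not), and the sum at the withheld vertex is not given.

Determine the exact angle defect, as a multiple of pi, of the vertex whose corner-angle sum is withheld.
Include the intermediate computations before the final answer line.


V = 4, E = 6, F = 4; chi = V - E + F = 2
Gauss-Bonnet: total defect = 2*pi*chi = 4*pi; visible defects sum to (19/6)*pi

Answer: defect(P0) = (5/6)*pi


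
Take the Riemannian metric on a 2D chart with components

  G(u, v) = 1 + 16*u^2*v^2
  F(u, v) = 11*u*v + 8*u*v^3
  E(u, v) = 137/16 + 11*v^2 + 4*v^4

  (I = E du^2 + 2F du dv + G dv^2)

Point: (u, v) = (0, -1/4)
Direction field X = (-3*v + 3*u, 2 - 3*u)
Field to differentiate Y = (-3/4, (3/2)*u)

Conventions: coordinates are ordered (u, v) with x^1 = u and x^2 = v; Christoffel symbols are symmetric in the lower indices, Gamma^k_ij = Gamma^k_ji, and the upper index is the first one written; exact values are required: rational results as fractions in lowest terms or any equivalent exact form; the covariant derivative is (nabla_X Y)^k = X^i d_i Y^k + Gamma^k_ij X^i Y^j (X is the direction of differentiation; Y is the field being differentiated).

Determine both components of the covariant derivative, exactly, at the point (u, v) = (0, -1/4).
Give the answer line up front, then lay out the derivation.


Answer: (nabla_X Y)^u = 276/593, (nabla_X Y)^v = 9/8

E = 593/64, F = 0, G = 1 at the point
E_u = 0, E_v = -23/4, F_u = -23/8, F_v = 0, G_u = 0, G_v = 0
EG - F^2 = 593/64;  g^inv = (64/593) * [[1, 0], [0, 593/64]]
first-kind symbols [ij,l] = (1/2)(d_i g_jl + d_j g_il - d_l g_ij): [uu,u] = E_u/2 = 0, [uu,v] = F_u - E_v/2 = 0, [uv,u] = E_v/2 = -23/8, [uv,v] = G_u/2 = 0, [vv,u] = F_v - G_u/2 = 0, [vv,v] = G_v/2 = 0
Gamma^u_ij = (G*[ij,u] - F*[ij,v])/(EG - F^2), Gamma^v_ij = (E*[ij,v] - F*[ij,u])/(EG - F^2)
Gamma_uuu = 0, Gamma_uuv = -184/593, Gamma_uvv = 0, Gamma_vuu = 0, Gamma_vuv = 0, Gamma_vvv = 0
X = (3/4, 2), Y = (-3/4, 0) at the point


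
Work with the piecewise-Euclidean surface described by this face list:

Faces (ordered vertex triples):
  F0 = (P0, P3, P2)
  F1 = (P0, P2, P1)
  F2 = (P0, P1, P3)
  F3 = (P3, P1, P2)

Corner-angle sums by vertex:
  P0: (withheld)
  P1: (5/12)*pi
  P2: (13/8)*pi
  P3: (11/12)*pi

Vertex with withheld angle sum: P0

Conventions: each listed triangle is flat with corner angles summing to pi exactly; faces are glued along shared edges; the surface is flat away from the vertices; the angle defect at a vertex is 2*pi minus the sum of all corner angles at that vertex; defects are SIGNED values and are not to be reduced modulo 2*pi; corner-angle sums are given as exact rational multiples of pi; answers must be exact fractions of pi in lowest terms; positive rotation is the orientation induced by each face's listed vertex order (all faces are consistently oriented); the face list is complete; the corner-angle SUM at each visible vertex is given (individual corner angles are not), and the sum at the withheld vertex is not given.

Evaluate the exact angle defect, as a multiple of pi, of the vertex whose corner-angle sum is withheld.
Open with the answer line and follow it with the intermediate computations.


Answer: defect(P0) = (23/24)*pi

V = 4, E = 6, F = 4; chi = V - E + F = 2
Gauss-Bonnet: total defect = 2*pi*chi = 4*pi; visible defects sum to (73/24)*pi


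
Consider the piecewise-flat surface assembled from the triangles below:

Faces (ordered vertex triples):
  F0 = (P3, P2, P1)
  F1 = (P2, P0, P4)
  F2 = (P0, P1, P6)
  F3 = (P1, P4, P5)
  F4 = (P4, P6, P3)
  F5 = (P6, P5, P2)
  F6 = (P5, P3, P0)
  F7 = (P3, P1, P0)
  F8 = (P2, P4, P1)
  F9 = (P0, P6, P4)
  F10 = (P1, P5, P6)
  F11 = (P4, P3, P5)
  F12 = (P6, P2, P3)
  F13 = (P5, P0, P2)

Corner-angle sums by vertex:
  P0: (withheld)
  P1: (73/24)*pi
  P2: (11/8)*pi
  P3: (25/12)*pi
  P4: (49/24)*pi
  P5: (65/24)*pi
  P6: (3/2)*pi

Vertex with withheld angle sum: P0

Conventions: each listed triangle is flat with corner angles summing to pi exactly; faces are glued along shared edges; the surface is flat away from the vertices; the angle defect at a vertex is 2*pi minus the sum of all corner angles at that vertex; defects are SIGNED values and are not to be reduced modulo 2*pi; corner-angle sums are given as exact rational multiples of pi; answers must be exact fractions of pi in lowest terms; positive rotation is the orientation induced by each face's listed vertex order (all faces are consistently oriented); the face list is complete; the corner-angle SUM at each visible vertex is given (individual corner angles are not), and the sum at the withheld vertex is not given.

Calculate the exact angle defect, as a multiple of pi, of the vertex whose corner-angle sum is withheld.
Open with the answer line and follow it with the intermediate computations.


Answer: defect(P0) = (3/4)*pi

V = 7, E = 21, F = 14; chi = V - E + F = 0
Gauss-Bonnet: total defect = 2*pi*chi = 0; visible defects sum to (-3/4)*pi


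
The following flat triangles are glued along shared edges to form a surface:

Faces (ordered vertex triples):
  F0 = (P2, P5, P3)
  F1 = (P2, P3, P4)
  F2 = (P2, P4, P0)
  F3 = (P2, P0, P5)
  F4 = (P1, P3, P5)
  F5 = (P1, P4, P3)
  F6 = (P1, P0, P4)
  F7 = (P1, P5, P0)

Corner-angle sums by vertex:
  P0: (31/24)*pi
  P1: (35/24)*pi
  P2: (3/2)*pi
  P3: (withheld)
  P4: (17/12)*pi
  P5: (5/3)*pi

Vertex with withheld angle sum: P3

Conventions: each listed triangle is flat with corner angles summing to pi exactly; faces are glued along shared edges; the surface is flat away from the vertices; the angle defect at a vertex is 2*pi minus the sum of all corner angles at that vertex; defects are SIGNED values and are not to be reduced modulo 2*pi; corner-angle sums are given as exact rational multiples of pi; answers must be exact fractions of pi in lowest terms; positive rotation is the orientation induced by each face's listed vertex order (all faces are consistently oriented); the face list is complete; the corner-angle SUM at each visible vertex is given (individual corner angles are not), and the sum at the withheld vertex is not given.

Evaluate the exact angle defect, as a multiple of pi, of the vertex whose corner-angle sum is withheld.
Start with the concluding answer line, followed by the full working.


Answer: defect(P3) = (4/3)*pi

V = 6, E = 12, F = 8; chi = V - E + F = 2
Gauss-Bonnet: total defect = 2*pi*chi = 4*pi; visible defects sum to (8/3)*pi


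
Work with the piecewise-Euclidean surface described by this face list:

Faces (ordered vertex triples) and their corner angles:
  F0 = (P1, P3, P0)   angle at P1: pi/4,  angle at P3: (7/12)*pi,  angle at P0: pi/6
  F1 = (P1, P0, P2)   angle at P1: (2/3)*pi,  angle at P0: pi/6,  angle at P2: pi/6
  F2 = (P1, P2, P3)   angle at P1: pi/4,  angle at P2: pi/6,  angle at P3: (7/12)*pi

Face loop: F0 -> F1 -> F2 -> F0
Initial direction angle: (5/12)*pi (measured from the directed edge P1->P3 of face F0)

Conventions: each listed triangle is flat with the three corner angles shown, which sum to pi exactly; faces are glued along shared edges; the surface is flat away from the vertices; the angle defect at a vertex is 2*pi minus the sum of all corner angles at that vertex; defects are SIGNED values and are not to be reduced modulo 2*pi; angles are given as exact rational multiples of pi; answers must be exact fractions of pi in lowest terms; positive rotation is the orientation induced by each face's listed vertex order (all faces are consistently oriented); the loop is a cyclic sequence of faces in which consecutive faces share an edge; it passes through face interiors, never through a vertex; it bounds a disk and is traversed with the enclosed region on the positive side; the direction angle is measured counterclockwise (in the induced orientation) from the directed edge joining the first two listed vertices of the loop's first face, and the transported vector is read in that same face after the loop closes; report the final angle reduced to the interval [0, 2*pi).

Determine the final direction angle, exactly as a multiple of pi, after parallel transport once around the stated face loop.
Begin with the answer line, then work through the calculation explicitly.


Answer: final direction angle = (5/4)*pi

enclosed vertex P1: corner angles sum to (7/6)*pi, defect = 2*pi - (7/6)*pi = (5/6)*pi
transport around the loop rotates by the sum of enclosed defects; add to the initial angle mod 2*pi
final angle = (5/12)*pi + (5/6)*pi = (5/4)*pi (mod 2*pi)


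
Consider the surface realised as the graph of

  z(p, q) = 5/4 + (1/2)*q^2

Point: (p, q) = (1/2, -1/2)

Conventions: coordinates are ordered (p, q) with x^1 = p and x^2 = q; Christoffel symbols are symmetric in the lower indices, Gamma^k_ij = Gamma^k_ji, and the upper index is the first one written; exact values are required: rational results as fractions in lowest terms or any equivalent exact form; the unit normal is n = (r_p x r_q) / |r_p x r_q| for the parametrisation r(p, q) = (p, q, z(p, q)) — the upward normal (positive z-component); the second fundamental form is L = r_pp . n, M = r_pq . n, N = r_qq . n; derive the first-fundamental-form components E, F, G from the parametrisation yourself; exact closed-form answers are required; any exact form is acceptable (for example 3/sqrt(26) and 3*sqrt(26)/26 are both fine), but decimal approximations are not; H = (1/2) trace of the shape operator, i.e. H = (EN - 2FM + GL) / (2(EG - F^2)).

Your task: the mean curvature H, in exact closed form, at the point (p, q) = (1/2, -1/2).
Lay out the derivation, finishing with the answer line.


z_p = 0, z_q = -1/2, z_pp = 0, z_pq = 0, z_qq = 1
E = 1, F = 0, G = 5/4; answer radicand W^2 = 5/4
unnormalised second-form numerators: l = 0, m = 0, n = 1; L = l/sqrt(5/4), and similarly M = m/sqrt(W^2), N = n/sqrt(W^2)
H = (E*n - 2*F*m + G*l) / (2*(EG - F^2)*sqrt(W^2)); E*n - 2*F*m + G*l = 1, EG - F^2 = 5/4, so H = (2/5)/sqrt(5/4)

Answer: H = 4*sqrt(5)/25


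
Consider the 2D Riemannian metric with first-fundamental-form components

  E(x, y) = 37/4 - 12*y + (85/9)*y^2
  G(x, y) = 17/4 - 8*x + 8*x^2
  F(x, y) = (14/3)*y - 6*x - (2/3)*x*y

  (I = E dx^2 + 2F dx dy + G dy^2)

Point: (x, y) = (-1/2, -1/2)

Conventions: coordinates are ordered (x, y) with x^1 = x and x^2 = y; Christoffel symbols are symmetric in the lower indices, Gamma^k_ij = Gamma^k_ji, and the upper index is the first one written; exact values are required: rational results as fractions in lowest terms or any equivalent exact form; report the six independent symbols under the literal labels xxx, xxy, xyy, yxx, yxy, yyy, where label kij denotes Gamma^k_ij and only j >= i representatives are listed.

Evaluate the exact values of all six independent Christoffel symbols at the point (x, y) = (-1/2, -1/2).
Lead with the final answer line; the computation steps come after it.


Answer: Gamma_xxx = -182/12979, Gamma_xxy = -7625/12979, Gamma_xyy = 9594/12979, Gamma_yxx = 57694/116811, Gamma_yxy = -9758/12979, Gamma_yyy = -468/12979

E = 317/18, F = 1/2, G = 41/4 at the point
E_x = 0, E_y = -193/9, F_x = -17/3, F_y = 5, G_x = -16, G_y = 0
EG - F^2 = 12979/72;  g^inv = (72/12979) * [[41/4, -1/2], [-1/2, 317/18]]
first-kind symbols [ij,l] = (1/2)(d_i g_jl + d_j g_il - d_l g_ij): [xx,x] = E_x/2 = 0, [xx,y] = F_x - E_y/2 = 91/18, [xy,x] = E_y/2 = -193/18, [xy,y] = G_x/2 = -8, [yy,x] = F_y - G_x/2 = 13, [yy,y] = G_y/2 = 0
Gamma^x_ij = (G*[ij,x] - F*[ij,y])/(EG - F^2), Gamma^y_ij = (E*[ij,y] - F*[ij,x])/(EG - F^2)


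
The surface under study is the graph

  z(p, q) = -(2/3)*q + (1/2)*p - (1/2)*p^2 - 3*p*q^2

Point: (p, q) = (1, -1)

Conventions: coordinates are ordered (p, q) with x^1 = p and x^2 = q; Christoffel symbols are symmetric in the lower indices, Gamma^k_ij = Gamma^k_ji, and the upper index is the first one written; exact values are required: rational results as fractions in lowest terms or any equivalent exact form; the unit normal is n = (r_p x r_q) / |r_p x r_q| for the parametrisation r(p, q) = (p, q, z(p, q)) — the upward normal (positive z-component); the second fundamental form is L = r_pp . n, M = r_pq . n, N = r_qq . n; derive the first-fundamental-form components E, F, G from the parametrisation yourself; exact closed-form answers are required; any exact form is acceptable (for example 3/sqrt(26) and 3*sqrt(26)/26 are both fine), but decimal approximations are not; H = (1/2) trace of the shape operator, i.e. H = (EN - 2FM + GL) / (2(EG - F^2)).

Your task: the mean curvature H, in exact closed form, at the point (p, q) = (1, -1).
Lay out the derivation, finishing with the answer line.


z_p = -7/2, z_q = 16/3, z_pp = -1, z_pq = 6, z_qq = -6
E = 53/4, F = -56/3, G = 265/9; answer radicand W^2 = 1501/36
unnormalised second-form numerators: l = -1, m = 6, n = -6; L = l/sqrt(1501/36), and similarly M = m/sqrt(W^2), N = n/sqrt(W^2)
H = (E*n - 2*F*m + G*l) / (2*(EG - F^2)*sqrt(W^2)); E*n - 2*F*m + G*l = 2071/18, EG - F^2 = 1501/36, so H = (109/79)/sqrt(1501/36)

Answer: H = 654*sqrt(1501)/118579


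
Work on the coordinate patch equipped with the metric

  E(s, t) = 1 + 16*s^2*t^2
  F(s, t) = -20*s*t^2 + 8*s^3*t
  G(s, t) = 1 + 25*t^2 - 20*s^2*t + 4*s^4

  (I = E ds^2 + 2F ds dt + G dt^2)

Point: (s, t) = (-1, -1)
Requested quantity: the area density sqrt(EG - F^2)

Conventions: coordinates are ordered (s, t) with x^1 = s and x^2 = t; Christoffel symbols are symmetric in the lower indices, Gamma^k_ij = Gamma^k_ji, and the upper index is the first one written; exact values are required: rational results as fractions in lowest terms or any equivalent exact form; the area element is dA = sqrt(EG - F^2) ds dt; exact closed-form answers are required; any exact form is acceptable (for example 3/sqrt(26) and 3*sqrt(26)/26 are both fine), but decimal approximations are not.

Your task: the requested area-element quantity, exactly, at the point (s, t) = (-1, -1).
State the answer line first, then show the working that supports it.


Answer: sqrt(EG - F^2) = sqrt(66)

E = 17, F = 28, G = 50; EG - F^2 = 66


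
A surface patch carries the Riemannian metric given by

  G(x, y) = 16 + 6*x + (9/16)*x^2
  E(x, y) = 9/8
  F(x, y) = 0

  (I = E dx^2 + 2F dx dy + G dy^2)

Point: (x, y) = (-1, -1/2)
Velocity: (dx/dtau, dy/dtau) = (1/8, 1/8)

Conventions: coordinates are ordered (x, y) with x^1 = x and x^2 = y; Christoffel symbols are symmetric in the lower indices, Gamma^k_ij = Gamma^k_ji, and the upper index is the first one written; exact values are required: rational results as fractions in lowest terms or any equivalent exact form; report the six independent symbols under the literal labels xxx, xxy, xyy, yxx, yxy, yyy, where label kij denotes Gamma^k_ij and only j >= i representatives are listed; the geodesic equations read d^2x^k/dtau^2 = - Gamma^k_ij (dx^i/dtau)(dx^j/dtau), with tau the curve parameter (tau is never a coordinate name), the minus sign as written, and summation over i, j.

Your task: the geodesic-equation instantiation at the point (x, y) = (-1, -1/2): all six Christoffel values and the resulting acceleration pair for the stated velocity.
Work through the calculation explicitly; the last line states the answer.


E = 9/8, F = 0, G = 169/16 at the point
E_x = 0, E_y = 0, F_x = 0, F_y = 0, G_x = 39/8, G_y = 0
EG - F^2 = 1521/128;  g^inv = (128/1521) * [[169/16, 0], [0, 9/8]]
first-kind symbols [ij,l] = (1/2)(d_i g_jl + d_j g_il - d_l g_ij): [xx,x] = E_x/2 = 0, [xx,y] = F_x - E_y/2 = 0, [xy,x] = E_y/2 = 0, [xy,y] = G_x/2 = 39/16, [yy,x] = F_y - G_x/2 = -39/16, [yy,y] = G_y/2 = 0
Gamma^x_ij = (G*[ij,x] - F*[ij,y])/(EG - F^2), Gamma^y_ij = (E*[ij,y] - F*[ij,x])/(EG - F^2)
Gamma_xxx = 0, Gamma_xxy = 0, Gamma_xyy = -13/6, Gamma_yxx = 0, Gamma_yxy = 3/13, Gamma_yyy = 0
d^2x/dtau^2 = -(Gamma_xxx*(1/8)^2 + 2*Gamma_xxy*(1/8)*(1/8) + Gamma_xyy*(1/8)^2) = 13/384
d^2y/dtau^2 = -(Gamma_yxx*(1/8)^2 + 2*Gamma_yxy*(1/8)*(1/8) + Gamma_yyy*(1/8)^2) = -3/416

Answer: Gamma_xxx = 0, Gamma_xxy = 0, Gamma_xyy = -13/6, Gamma_yxx = 0, Gamma_yxy = 3/13, Gamma_yyy = 0; accelerations (d^2x/dtau^2, d^2y/dtau^2) = (13/384, -3/416)


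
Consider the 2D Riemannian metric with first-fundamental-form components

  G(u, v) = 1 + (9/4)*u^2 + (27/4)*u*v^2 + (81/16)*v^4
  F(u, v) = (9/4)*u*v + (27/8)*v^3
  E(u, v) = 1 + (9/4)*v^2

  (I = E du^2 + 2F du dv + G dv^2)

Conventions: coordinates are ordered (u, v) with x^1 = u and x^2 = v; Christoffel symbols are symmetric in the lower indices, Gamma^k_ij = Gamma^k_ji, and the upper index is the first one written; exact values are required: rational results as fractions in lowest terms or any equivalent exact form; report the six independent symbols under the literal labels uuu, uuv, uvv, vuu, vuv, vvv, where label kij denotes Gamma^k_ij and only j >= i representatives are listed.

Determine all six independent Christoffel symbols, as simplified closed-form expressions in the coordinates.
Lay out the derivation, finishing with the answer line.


E = 1 + (9/4)*v^2; F = (9/4)*u*v + (27/8)*v^3; G = 1 + (9/4)*u^2 + (27/4)*u*v^2 + (81/16)*v^4
Gamma^k_ij = (1/2) g^{kl} (d_i g_jl + d_j g_il - d_l g_ij), with g^inv = (1/(EG-F^2)) [[G, -F], [-F, E]]
first partials: E_u = 0, E_v = (9/2)*v, F_u = (9/4)*v, F_v = (9/4)*u + (81/8)*v^2, G_u = (9/2)*u + (27/4)*v^2, G_v = (27/2)*u*v + (81/4)*v^3
D = EG - F^2 = 1 + (9/4)*v^2 + (9/4)*u^2 + (27/4)*u*v^2 + (81/16)*v^4
expanded: Gamma^u_uu = (G E_u - 2F F_u + F E_v)/(2D), Gamma^u_uv = (G E_v - F G_u)/(2D), Gamma^u_vv = (2G F_v - G G_u - F G_v)/(2D), Gamma^v_uu = (2E F_u - E E_v - F E_u)/(2D), Gamma^v_uv = (E G_u - F E_v)/(2D), Gamma^v_vv = (E G_v - 2F F_v + F G_u)/(2D); substitute and cancel common factors

Answer: Gamma_uuu = 0, Gamma_uuv = 36*v/(36*u^2 + 108*u*v^2 + 81*v^4 + 36*v^2 + 16), Gamma_uvv = 108*v^2/(36*u^2 + 108*u*v^2 + 81*v^4 + 36*v^2 + 16), Gamma_vuu = 0, Gamma_vuv = (36*u + 54*v^2)/(36*u^2 + 108*u*v^2 + 81*v^4 + 36*v^2 + 16), Gamma_vvv = (108*u*v + 162*v^3)/(36*u^2 + 108*u*v^2 + 81*v^4 + 36*v^2 + 16)


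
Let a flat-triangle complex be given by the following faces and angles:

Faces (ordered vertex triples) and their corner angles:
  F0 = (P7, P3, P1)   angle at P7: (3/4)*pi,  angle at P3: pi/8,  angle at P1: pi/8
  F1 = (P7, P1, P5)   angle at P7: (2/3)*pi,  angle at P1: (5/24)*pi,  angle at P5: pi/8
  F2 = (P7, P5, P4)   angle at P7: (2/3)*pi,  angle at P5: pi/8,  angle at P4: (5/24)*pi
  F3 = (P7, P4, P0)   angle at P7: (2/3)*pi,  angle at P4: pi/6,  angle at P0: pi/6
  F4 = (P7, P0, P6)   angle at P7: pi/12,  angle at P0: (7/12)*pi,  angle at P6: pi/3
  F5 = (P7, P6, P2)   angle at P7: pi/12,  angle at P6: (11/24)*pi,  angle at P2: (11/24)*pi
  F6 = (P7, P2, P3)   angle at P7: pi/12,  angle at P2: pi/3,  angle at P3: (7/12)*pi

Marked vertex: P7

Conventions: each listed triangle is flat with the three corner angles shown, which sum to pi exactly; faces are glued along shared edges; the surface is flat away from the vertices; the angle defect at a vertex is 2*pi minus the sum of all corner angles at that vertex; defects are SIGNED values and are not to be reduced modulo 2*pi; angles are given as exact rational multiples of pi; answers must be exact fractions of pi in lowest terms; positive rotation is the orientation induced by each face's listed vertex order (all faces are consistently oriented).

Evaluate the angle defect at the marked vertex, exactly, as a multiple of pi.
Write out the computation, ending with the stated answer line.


Sum of corner angles at P7: 3*pi
defect = 2*pi - 3*pi

Answer: defect(P7) = -pi


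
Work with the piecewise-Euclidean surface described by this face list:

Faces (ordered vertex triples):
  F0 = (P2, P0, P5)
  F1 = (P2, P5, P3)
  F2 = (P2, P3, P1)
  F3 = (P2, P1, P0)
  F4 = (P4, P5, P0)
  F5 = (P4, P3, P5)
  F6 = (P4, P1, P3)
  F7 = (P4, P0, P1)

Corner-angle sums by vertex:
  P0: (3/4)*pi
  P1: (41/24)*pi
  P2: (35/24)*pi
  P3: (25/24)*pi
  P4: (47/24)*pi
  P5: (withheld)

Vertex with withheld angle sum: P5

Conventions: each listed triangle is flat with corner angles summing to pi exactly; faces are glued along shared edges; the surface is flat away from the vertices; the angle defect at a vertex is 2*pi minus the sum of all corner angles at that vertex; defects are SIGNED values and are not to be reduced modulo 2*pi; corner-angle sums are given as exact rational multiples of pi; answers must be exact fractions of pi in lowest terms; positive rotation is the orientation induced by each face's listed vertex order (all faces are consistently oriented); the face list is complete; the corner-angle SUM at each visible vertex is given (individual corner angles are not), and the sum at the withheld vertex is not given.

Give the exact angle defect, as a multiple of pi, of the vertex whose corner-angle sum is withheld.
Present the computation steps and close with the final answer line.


V = 6, E = 12, F = 8; chi = V - E + F = 2
Gauss-Bonnet: total defect = 2*pi*chi = 4*pi; visible defects sum to (37/12)*pi

Answer: defect(P5) = (11/12)*pi


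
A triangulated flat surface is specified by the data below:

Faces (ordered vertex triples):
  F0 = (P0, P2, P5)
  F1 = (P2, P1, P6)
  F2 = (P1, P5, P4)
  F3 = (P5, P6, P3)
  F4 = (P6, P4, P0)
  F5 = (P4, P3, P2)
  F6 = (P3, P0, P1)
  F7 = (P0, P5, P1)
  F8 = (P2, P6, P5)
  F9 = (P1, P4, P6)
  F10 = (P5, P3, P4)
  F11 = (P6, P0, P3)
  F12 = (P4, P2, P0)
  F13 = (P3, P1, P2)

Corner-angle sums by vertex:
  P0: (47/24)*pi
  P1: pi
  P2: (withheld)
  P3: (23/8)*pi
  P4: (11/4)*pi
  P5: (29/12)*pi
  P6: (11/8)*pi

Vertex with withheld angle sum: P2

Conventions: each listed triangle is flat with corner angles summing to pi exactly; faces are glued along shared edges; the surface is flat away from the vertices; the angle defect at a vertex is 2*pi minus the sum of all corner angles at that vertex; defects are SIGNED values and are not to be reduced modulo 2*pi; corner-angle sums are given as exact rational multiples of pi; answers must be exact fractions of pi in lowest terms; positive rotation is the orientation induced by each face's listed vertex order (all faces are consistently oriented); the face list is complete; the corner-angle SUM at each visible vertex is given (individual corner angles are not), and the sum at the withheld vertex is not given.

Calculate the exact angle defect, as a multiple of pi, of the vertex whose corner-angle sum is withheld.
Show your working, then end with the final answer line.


V = 7, E = 21, F = 14; chi = V - E + F = 0
Gauss-Bonnet: total defect = 2*pi*chi = 0; visible defects sum to (-3/8)*pi

Answer: defect(P2) = (3/8)*pi


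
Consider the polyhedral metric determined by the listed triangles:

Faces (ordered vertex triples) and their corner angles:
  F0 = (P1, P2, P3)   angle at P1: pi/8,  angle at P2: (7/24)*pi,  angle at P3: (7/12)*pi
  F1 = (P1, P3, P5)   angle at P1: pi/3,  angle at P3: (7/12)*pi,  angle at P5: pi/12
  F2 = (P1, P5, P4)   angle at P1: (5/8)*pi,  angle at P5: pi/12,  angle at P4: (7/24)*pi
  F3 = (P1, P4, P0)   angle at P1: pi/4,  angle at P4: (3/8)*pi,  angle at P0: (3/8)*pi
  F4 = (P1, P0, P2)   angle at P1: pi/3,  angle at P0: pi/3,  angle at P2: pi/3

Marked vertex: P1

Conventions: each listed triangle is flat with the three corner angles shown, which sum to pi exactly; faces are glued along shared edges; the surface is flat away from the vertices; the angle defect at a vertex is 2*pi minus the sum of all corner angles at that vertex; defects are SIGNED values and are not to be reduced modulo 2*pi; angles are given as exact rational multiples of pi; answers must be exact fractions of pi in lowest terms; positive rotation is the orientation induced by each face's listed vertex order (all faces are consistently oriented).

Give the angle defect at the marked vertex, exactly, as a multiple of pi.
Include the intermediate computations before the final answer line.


Sum of corner angles at P1: (5/3)*pi
defect = 2*pi - (5/3)*pi

Answer: defect(P1) = pi/3


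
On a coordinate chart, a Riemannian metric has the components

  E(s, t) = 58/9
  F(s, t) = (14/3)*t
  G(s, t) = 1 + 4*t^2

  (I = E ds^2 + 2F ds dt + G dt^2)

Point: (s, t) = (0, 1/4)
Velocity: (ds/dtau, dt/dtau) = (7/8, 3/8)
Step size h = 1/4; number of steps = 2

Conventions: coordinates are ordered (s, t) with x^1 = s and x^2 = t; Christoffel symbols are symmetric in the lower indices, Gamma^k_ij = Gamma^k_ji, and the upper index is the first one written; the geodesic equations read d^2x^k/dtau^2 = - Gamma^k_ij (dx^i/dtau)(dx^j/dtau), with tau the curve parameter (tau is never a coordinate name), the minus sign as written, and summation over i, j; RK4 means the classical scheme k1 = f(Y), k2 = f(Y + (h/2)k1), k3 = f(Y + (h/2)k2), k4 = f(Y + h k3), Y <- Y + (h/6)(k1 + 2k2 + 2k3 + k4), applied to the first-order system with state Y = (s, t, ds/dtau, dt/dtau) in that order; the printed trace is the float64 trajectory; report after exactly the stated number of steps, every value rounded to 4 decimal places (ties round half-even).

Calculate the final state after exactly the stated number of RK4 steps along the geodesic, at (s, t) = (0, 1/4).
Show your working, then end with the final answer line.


f(Y) = (ds/dtau, dt/dtau, -Gamma^s_ij Y'^i Y'^j, -Gamma^t_ij Y'^i Y'^j) with the Gammas evaluated at the stage position; h = 0.250000; intermediate values shown to 6 dp
step 0: s = 0.0000, t = 0.2500, ds/dtau = 0.8750, dt/dtau = 0.3750
step 1:
  k1: at (s, t) = (0.000000, 0.250000), (ds/dtau, dt/dtau) = (0.875000, 0.375000); Gamma_sss = 0.000000, Gamma_sst = 0.000000, Gamma_stt = 0.697095, Gamma_tss = 0.000000, Gamma_tst = 0.000000, Gamma_ttt = 0.149378; k1 = (0.875000, 0.375000, -0.098029, -0.021006)
  k2: at (s, t) = (0.109375, 0.296875), (ds/dtau, dt/dtau) = (0.862746, 0.372374); Gamma_sss = 0.000000, Gamma_sst = 0.000000, Gamma_stt = 0.686579, Gamma_tss = 0.000000, Gamma_tst = 0.000000, Gamma_ttt = 0.174710; k2 = (0.862746, 0.372374, -0.095203, -0.024226)
  k3: at (s, t) = (0.107843, 0.296547), (ds/dtau, dt/dtau) = (0.863100, 0.371972); Gamma_sss = 0.000000, Gamma_sst = 0.000000, Gamma_stt = 0.686658, Gamma_tss = 0.000000, Gamma_tst = 0.000000, Gamma_ttt = 0.174537; k3 = (0.863100, 0.371972, -0.095008, -0.024149)
  k4: at (s, t) = (0.215775, 0.342993), (ds/dtau, dt/dtau) = (0.851248, 0.368963); Gamma_sss = 0.000000, Gamma_sst = 0.000000, Gamma_stt = 0.674859, Gamma_tss = 0.000000, Gamma_tst = 0.000000, Gamma_ttt = 0.198405; k4 = (0.851248, 0.368963, -0.091871, -0.027009)
  Y <- Y + (h/6)(k1 + 2k2 + 2k3 + k4): s = 0.2157, t = 0.3430, ds/dtau = 0.8512, dt/dtau = 0.3690
step 2:
  k1: at (s, t) = (0.215748, 0.343027), (ds/dtau, dt/dtau) = (0.851237, 0.368968); Gamma_sss = 0.000000, Gamma_sst = 0.000000, Gamma_stt = 0.674850, Gamma_tss = 0.000000, Gamma_tst = 0.000000, Gamma_ttt = 0.198422; k1 = (0.851237, 0.368968, -0.091872, -0.027013)
  k2: at (s, t) = (0.322152, 0.389148), (ds/dtau, dt/dtau) = (0.839753, 0.365592); Gamma_sss = 0.000000, Gamma_sst = 0.000000, Gamma_stt = 0.661921, Gamma_tss = 0.000000, Gamma_tst = 0.000000, Gamma_ttt = 0.220787; k2 = (0.839753, 0.365592, -0.088470, -0.029510)
  k3: at (s, t) = (0.320717, 0.388726), (ds/dtau, dt/dtau) = (0.840178, 0.365279); Gamma_sss = 0.000000, Gamma_sst = 0.000000, Gamma_stt = 0.662044, Gamma_tss = 0.000000, Gamma_tst = 0.000000, Gamma_ttt = 0.220589; k3 = (0.840178, 0.365279, -0.088336, -0.029433)
  k4: at (s, t) = (0.425792, 0.434347), (ds/dtau, dt/dtau) = (0.829153, 0.361610); Gamma_sss = 0.000000, Gamma_sst = 0.000000, Gamma_stt = 0.648232, Gamma_tss = 0.000000, Gamma_tst = 0.000000, Gamma_ttt = 0.241335; k4 = (0.829153, 0.361610, -0.084764, -0.031557)
  Y <- Y + (h/6)(k1 + 2k2 + 2k3 + k4): s = 0.4258, t = 0.4344, ds/dtau = 0.8291, dt/dtau = 0.3616

Answer: s = 0.4258, t = 0.4344, ds/dtau = 0.8291, dt/dtau = 0.3616


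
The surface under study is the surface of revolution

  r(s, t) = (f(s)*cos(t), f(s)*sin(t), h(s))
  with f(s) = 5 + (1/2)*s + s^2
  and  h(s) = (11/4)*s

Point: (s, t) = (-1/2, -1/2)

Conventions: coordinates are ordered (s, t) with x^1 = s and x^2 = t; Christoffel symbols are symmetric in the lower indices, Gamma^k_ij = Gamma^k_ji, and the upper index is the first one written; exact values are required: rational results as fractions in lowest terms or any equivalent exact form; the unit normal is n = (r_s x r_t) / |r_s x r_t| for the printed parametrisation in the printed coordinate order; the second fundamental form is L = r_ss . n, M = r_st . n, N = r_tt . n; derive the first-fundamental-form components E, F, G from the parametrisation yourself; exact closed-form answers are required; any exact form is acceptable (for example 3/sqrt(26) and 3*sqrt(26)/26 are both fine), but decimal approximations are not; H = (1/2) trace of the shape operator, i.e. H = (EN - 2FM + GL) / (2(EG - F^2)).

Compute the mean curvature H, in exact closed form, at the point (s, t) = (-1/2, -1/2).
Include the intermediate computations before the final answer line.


f = 5, f' = -1/2, f'' = 2, h' = 11/4, h'' = 0
E = 125/16, F = 0, G = 25; answer radicand W^2 = 125/16
unnormalised second-form numerators: l = -11/2, m = 0, n = 55/4; L = l/sqrt(125/16), and similarly M = m/sqrt(W^2), N = n/sqrt(W^2)
H = (E*n - 2*F*m + G*l) / (2*(EG - F^2)*sqrt(W^2)); E*n - 2*F*m + G*l = -1925/64, EG - F^2 = 3125/16, so H = (-77/1000)/sqrt(125/16)

Answer: H = -77*sqrt(5)/6250


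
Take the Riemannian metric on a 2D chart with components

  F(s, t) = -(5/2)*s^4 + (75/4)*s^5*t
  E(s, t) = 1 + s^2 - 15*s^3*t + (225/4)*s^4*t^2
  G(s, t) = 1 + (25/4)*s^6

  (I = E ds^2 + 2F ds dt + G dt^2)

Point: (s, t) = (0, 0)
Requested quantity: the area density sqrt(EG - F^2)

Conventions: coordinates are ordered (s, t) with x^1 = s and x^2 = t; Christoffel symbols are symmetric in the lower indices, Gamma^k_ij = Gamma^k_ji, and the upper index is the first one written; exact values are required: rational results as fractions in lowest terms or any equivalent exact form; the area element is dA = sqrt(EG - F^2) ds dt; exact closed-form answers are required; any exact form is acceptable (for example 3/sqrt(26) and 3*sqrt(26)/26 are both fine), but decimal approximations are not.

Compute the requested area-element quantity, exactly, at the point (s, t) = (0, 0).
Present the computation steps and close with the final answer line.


E = 1, F = 0, G = 1; EG - F^2 = 1

Answer: sqrt(EG - F^2) = 1


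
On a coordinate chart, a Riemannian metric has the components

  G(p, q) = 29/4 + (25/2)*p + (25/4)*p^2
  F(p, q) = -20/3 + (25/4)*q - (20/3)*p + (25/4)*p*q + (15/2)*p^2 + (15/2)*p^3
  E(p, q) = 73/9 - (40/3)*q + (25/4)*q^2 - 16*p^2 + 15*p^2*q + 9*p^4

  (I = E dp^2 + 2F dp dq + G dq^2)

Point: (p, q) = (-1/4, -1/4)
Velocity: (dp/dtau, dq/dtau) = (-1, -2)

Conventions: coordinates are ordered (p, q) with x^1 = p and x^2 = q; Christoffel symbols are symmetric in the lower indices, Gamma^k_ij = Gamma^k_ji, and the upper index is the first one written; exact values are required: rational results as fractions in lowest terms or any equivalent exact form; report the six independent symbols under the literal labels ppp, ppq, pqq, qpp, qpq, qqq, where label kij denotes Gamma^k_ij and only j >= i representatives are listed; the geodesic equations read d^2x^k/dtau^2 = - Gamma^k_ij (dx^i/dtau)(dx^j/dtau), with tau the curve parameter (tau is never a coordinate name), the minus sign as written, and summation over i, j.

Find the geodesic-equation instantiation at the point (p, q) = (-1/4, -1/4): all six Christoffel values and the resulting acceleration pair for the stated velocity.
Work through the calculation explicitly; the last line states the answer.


E = 24505/2304, F = -745/128, G = 289/64 at the point
E_p = 149/16, E_q = -745/48, F_p = -1015/96, F_q = 75/16, G_p = 75/8, G_q = 0
EG - F^2 = 32605/2304;  g^inv = (2304/32605) * [[289/64, 745/128], [745/128, 24505/2304]]
first-kind symbols [ij,l] = (1/2)(d_i g_jl + d_j g_il - d_l g_ij): [pp,p] = E_p/2 = 149/32, [pp,q] = F_p - E_q/2 = -45/16, [pq,p] = E_q/2 = -745/96, [pq,q] = G_p/2 = 75/16, [qq,p] = F_q - G_p/2 = 0, [qq,q] = G_q/2 = 0
Gamma^p_ij = (G*[ij,p] - F*[ij,q])/(EG - F^2), Gamma^q_ij = (E*[ij,q] - F*[ij,p])/(EG - F^2)
Gamma_ppp = 10728/32605, Gamma_ppq = -3576/6521, Gamma_pqq = 0, Gamma_qpp = -1296/6521, Gamma_qpq = 2160/6521, Gamma_qqq = 0
d^2p/dtau^2 = -(Gamma_ppp*(-1)^2 + 2*Gamma_ppq*(-1)*(-2) + Gamma_pqq*(-2)^2) = 60792/32605
d^2q/dtau^2 = -(Gamma_qpp*(-1)^2 + 2*Gamma_qpq*(-1)*(-2) + Gamma_qqq*(-2)^2) = -7344/6521

Answer: Gamma_ppp = 10728/32605, Gamma_ppq = -3576/6521, Gamma_pqq = 0, Gamma_qpp = -1296/6521, Gamma_qpq = 2160/6521, Gamma_qqq = 0; accelerations (d^2p/dtau^2, d^2q/dtau^2) = (60792/32605, -7344/6521)


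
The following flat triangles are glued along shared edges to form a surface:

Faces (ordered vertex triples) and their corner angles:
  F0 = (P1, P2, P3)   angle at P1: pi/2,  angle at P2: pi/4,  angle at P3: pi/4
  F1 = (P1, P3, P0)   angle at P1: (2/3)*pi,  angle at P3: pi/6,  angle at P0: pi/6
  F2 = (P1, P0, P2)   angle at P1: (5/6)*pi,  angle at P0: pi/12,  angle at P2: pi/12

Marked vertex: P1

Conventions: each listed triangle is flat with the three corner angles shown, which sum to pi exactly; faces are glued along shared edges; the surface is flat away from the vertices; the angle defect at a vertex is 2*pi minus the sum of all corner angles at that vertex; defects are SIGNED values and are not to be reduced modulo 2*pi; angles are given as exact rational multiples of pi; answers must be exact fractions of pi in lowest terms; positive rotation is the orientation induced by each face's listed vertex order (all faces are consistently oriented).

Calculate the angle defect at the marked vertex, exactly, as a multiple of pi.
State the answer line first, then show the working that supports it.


Answer: defect(P1) = 0

Sum of corner angles at P1: 2*pi
defect = 2*pi - 2*pi


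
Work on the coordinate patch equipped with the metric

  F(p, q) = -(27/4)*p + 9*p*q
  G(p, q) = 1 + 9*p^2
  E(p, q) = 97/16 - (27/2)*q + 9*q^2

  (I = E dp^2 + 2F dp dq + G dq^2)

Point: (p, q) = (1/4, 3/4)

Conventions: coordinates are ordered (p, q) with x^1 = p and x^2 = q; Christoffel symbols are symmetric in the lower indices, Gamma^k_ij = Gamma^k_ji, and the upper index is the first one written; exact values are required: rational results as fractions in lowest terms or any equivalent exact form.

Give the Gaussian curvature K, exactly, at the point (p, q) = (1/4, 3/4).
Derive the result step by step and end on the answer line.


E = 1, F = 0, G = 25/16, EG - F^2 = 25/16 at the point
E_p = 0, E_q = 0, F_p = 0, F_q = 9/4, G_p = 9/2, G_q = 0
E_qq = 18, F_pq = 9, G_pp = 18
Apply the Brioschi formula K = (det M1 - det M2)/(EG - F^2)^2 over the derivative matrices of E, F, G.
M1 = [[-E_qq/2 + F_pq - G_pp/2, E_p/2, F_p - E_q/2], [F_q - G_p/2, E, F], [G_q/2, F, G]] = [[-9, 0, 0], [0, 1, 0], [0, 0, 25/16]]; det M1 = -225/16
M2 = [[0, E_q/2, G_p/2], [E_q/2, E, F], [G_p/2, F, G]] = [[0, 0, 9/4], [0, 1, 0], [9/4, 0, 25/16]]; det M2 = -81/16
det M1 - det M2 = -9; K = -9 / (25/16)^2 = -2304/625

Answer: K = -2304/625


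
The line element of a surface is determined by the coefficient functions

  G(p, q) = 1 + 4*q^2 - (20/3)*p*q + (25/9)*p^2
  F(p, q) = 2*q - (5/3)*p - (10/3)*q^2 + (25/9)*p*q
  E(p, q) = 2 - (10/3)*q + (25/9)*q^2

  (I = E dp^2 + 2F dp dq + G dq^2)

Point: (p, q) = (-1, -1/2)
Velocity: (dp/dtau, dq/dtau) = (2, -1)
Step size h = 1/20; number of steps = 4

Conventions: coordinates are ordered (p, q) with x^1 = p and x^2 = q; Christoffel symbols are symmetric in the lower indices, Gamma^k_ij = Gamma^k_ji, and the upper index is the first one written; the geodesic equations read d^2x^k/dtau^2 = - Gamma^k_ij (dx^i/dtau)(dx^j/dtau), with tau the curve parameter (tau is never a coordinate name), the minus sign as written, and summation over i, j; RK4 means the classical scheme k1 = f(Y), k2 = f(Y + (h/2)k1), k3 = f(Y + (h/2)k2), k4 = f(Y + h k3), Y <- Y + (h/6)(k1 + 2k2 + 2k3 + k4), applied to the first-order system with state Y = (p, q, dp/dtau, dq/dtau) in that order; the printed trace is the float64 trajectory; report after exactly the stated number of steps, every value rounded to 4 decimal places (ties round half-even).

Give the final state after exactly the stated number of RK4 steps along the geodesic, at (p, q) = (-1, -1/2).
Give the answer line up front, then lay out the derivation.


Answer: p = -0.6659, q = -0.7116, dp/dtau = 1.3656, dq/dtau = -1.0616

f(Y) = (dp/dtau, dq/dtau, -Gamma^p_ij Y'^i Y'^j, -Gamma^q_ij Y'^i Y'^j) with the Gammas evaluated at the stage position; h = 0.050000; intermediate values shown to 6 dp
step 0: p = -1.0000, q = -0.5000, dp/dtau = 2.0000, dq/dtau = -1.0000
step 1:
  k1: at (p, q) = (-1.000000, -0.500000), (dp/dtau, dq/dtau) = (2.000000, -1.000000); Gamma_ppp = 0.000000, Gamma_ppq = -0.635838, Gamma_pqq = 0.763006, Gamma_qpp = 0.000000, Gamma_qpq = -0.231214, Gamma_qqq = 0.277457; k1 = (2.000000, -1.000000, -3.306358, -1.202312)
  k2: at (p, q) = (-0.950000, -0.525000), (dp/dtau, dq/dtau) = (1.917341, -1.030058); Gamma_ppp = 0.000000, Gamma_ppq = -0.651032, Gamma_pqq = 0.781239, Gamma_qpp = 0.000000, Gamma_qpq = -0.185183, Gamma_qqq = 0.222219; k2 = (1.917341, -1.030058, -3.400450, -0.967239)
  k3: at (p, q) = (-0.952066, -0.525751), (dp/dtau, dq/dtau) = (1.914989, -1.024181); Gamma_ppp = 0.000000, Gamma_ppq = -0.650549, Gamma_pqq = 0.780659, Gamma_qpp = 0.000000, Gamma_qpq = -0.185595, Gamma_qqq = 0.222714; k3 = (1.914989, -1.024181, -3.370708, -0.961627)
  k4: at (p, q) = (-0.904251, -0.551209), (dp/dtau, dq/dtau) = (1.831465, -1.048081); Gamma_ppp = 0.000000, Gamma_ppq = -0.660008, Gamma_pqq = 0.792010, Gamma_qpp = 0.000000, Gamma_qpq = -0.139201, Gamma_qqq = 0.167042; k4 = (1.831465, -1.048081, -3.403807, -0.717892)
  Y <- Y + (h/6)(k1 + 2k2 + 2k3 + k4): p = -0.9042, q = -0.5513, dp/dtau = 1.8312, dq/dtau = -1.0481
step 2:
  k1: at (p, q) = (-0.904199, -0.551305), (dp/dtau, dq/dtau) = (1.831229, -1.048149); Gamma_ppp = 0.000000, Gamma_ppq = -0.660010, Gamma_pqq = 0.792013, Gamma_qpp = 0.000000, Gamma_qpq = -0.139095, Gamma_qqq = 0.166914; k1 = (1.831229, -1.048149, -3.403769, -0.717332)
  k2: at (p, q) = (-0.858418, -0.577508), (dp/dtau, dq/dtau) = (1.746135, -1.066083); Gamma_ppp = 0.000000, Gamma_ppq = -0.663802, Gamma_pqq = 0.796562, Gamma_qpp = 0.000000, Gamma_qpq = -0.093246, Gamma_qqq = 0.111895; k2 = (1.746135, -1.066083, -3.376685, -0.474333)
  k3: at (p, q) = (-0.860546, -0.577957), (dp/dtau, dq/dtau) = (1.746812, -1.060008); Gamma_ppp = 0.000000, Gamma_ppq = -0.663462, Gamma_pqq = 0.796154, Gamma_qpp = 0.000000, Gamma_qpq = -0.094058, Gamma_qqq = 0.112870; k3 = (1.746812, -1.060008, -3.351550, -0.475145)
  k4: at (p, q) = (-0.816858, -0.604305), (dp/dtau, dq/dtau) = (1.663652, -1.071907); Gamma_ppp = 0.000000, Gamma_ppq = -0.662158, Gamma_pqq = 0.794589, Gamma_qpp = 0.000000, Gamma_qpq = -0.050415, Gamma_qqq = 0.060498; k4 = (1.663652, -1.071907, -3.274596, -0.249318)
  Y <- Y + (h/6)(k1 + 2k2 + 2k3 + k4): p = -0.8169, q = -0.6044, dp/dtau = 1.6634, dq/dtau = -1.0720
step 3:
  k1: at (p, q) = (-0.816859, -0.604407), (dp/dtau, dq/dtau) = (1.663439, -1.072030); Gamma_ppp = 0.000000, Gamma_ppq = -0.662133, Gamma_pqq = 0.794559, Gamma_qpp = 0.000000, Gamma_qpq = -0.050342, Gamma_qqq = 0.060410; k1 = (1.663439, -1.072030, -3.274649, -0.248972)
  k2: at (p, q) = (-0.775273, -0.631207), (dp/dtau, dq/dtau) = (1.581573, -1.078254); Gamma_ppp = 0.000000, Gamma_ppq = -0.656228, Gamma_pqq = 0.787473, Gamma_qpp = 0.000000, Gamma_qpq = -0.009500, Gamma_qqq = 0.011400; k2 = (1.581573, -1.078254, -3.153720, -0.045657)
  k3: at (p, q) = (-0.777320, -0.631363), (dp/dtau, dq/dtau) = (1.584596, -1.073171); Gamma_ppp = 0.000000, Gamma_ppq = -0.656152, Gamma_pqq = 0.787383, Gamma_qpp = 0.000000, Gamma_qpq = -0.010489, Gamma_qqq = 0.012587; k3 = (1.584596, -1.073171, -3.138455, -0.050171)
  k4: at (p, q) = (-0.737629, -0.658065), (dp/dtau, dq/dtau) = (1.506516, -1.074538); Gamma_ppp = 0.000000, Gamma_ppq = -0.646675, Gamma_pqq = 0.776010, Gamma_qpp = 0.000000, Gamma_qpq = 0.026754, Gamma_qqq = -0.032105; k4 = (1.506516, -1.074538, -2.989692, 0.123690)
  Y <- Y + (h/6)(k1 + 2k2 + 2k3 + k4): p = -0.7377, q = -0.6582, dp/dtau = 1.5064, dq/dtau = -1.0747
step 4:
  k1: at (p, q) = (-0.737673, -0.658152), (dp/dtau, dq/dtau) = (1.506367, -1.074671); Gamma_ppp = 0.000000, Gamma_ppq = -0.646645, Gamma_pqq = 0.775974, Gamma_qpp = 0.000000, Gamma_qpq = 0.026782, Gamma_qqq = -0.032138; k1 = (1.506367, -1.074671, -2.989825, 0.123829)
  k2: at (p, q) = (-0.700014, -0.685019), (dp/dtau, dq/dtau) = (1.431621, -1.071575); Gamma_ppp = 0.000000, Gamma_ppq = -0.634214, Gamma_pqq = 0.761057, Gamma_qpp = 0.000000, Gamma_qpq = 0.060216, Gamma_qqq = -0.072260; k2 = (1.431621, -1.071575, -2.819783, 0.267729)
  k3: at (p, q) = (-0.701883, -0.684941), (dp/dtau, dq/dtau) = (1.435872, -1.067977); Gamma_ppp = 0.000000, Gamma_ppq = -0.634387, Gamma_pqq = 0.761264, Gamma_qpp = 0.000000, Gamma_qpq = 0.059268, Gamma_qqq = -0.071122; k3 = (1.435872, -1.067977, -2.813918, 0.262892)
  k4: at (p, q) = (-0.665880, -0.711551), (dp/dtau, dq/dtau) = (1.365671, -1.061526); Gamma_ppp = 0.000000, Gamma_ppq = -0.619971, Gamma_pqq = 0.743966, Gamma_qpp = 0.000000, Gamma_qpq = 0.088859, Gamma_qqq = -0.106631; k4 = (1.365671, -1.061526, -2.635867, 0.377792)
  Y <- Y + (h/6)(k1 + 2k2 + 2k3 + k4): p = -0.6659, q = -0.7116, dp/dtau = 1.3656, dq/dtau = -1.0616
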